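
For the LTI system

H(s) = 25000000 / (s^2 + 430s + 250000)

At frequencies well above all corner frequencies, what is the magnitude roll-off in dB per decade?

Each pole contributes −20 dB/decade at high frequency; each zero contributes +20 dB/decade.
Net: 0 zero(s) − 2 pole(s) → -40 dB/decade.

-40 dB/decade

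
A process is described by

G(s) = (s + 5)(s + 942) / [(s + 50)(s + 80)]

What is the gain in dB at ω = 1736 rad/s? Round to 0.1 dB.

1.1 dB

At s = jω = j1736:
zero (s+5): 5 + j1736 → |·| = √(5²+1736²) = √3013721 ≈ 1736, ∠ = arctan(1736/5) ≈ 89.83°
zero (s+942): 942 + j1736 → |·| = √(942²+1736²) = √3901060 ≈ 1975.1, ∠ = arctan(1736/942) ≈ 61.51°
pole (s+50): 50 + j1736 → |·| = √(50²+1736²) = √3016196 ≈ 1736.7, ∠ = arctan(1736/50) ≈ 88.35°
pole (s+80): 80 + j1736 → |·| = √(80²+1736²) = √3020096 ≈ 1737.8, ∠ = arctan(1736/80) ≈ 87.36°
|G| = 1 · 3.4288e+06 / 3.018e+06 ≈ 1.1361
Gain = 20 log₁₀(1.1361) ≈ 1.11 dB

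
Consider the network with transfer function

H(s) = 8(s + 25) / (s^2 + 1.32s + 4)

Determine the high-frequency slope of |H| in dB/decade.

-20 dB/decade

Each pole contributes −20 dB/decade at high frequency; each zero contributes +20 dB/decade.
Net: 1 zero(s) − 2 pole(s) → -20 dB/decade.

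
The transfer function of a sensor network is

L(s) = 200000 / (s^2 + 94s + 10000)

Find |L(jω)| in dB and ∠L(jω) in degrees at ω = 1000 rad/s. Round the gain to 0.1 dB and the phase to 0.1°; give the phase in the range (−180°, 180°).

At s = jω = j1000:
quadratic: (j1000)² + 94·j1000 + 10000 = -990000 + j94000 → |·| ≈ 9.9445e+05, ∠ ≈ 174.58°
|L| = 200000 / 9.9445e+05 ≈ 0.20112
Gain = 20 log₁₀(0.20112) ≈ -13.93 dB
∠L = 0.00° − 174.58° = -174.58°

-13.9 dB, -174.6°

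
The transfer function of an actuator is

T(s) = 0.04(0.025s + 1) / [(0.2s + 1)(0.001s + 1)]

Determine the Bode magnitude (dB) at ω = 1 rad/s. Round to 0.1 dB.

At ω = 1 rad/s:
zero (1 + j1·0.025) = 1 + j0.025 → |·| ≈ 1.0003, ∠ ≈ 1.43°
pole (1 + j1·0.2) = 1 + j0.2 → |·| ≈ 1.0198, ∠ ≈ 11.31°
pole (1 + j1·0.001) = 1 + j0.001 → |·| ≈ 1, ∠ ≈ 0.06°
|T| = 0.04 · 1.0003 / (1.0198 · 1) ≈ 0.039235
Gain = 20 log₁₀(0.039235) ≈ -28.13 dB

-28.1 dB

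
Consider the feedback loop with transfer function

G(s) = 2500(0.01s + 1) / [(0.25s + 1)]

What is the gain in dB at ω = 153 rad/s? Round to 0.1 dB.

At ω = 153 rad/s:
zero (1 + j153·0.01) = 1 + j1.53 → |·| ≈ 1.8278, ∠ ≈ 56.83°
pole (1 + j153·0.25) = 1 + j38.25 → |·| ≈ 38.263, ∠ ≈ 88.50°
|G| = 2500 · 1.8278 / (38.263) ≈ 119.42
Gain = 20 log₁₀(119.42) ≈ 41.54 dB

41.5 dB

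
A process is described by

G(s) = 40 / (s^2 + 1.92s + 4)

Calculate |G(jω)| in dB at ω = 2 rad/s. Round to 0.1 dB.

20.4 dB

At s = jω = j2:
quadratic: (j2)² + 1.92·j2 + 4 = 0 + j3.84 → |·| ≈ 3.84, ∠ ≈ 90.00°
|G| = 40 / 3.84 ≈ 10.417
Gain = 20 log₁₀(10.417) ≈ 20.35 dB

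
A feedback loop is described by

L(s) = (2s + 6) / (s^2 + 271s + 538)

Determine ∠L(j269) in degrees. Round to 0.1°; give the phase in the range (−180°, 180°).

Substitute s = j269:
Numerator: 2(j269) + 6 = 6 + j538
Denominator: (j269)^2 + 271(j269) + 538 = -71823 + j72899
|N| = √(6² + 538²) ≈ 538.03, ∠N ≈ 89.36°
|D| = √(71823² + 72899²) ≈ 1.0234e+05, ∠D ≈ 134.57°
∠L = 89.36° − 134.57° = -45.21°

-45.2°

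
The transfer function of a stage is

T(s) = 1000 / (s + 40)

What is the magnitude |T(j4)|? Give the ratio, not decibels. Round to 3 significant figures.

Substitute s = j4:
Numerator: 1000 = 1000 + j0
Denominator: (j4) + 40 = 40 + j4
|N| = √(1000² + 0²) ≈ 1000, ∠N ≈ 0.00°
|D| = √(40² + 4²) ≈ 40.2, ∠D ≈ 5.71°
|T| = 1000 / 40.2 ≈ 24.876

24.9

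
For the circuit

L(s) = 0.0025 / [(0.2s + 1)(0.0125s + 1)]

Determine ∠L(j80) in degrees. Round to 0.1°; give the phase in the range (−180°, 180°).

At ω = 80 rad/s:
pole (1 + j80·0.2) = 1 + j16 → |·| ≈ 16.031, ∠ ≈ 86.42°
pole (1 + j80·0.0125) = 1 + j1 → |·| ≈ 1.4142, ∠ ≈ 45.00°
∠L = (0°) − (86.42° + 45.00°) = -131.42°

-131.4°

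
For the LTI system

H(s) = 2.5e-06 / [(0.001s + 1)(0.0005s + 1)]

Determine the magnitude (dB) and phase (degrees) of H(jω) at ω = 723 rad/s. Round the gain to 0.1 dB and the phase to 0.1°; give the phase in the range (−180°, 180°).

At ω = 723 rad/s:
pole (1 + j723·0.001) = 1 + j0.723 → |·| ≈ 1.234, ∠ ≈ 35.87°
pole (1 + j723·0.0005) = 1 + j0.3615 → |·| ≈ 1.0633, ∠ ≈ 19.87°
|H| = 2.5e-06 · 1 / (1.234 · 1.0633) ≈ 1.9053e-06
Gain = 20 log₁₀(1.9053e-06) ≈ -114.40 dB
∠H = (0°) − (35.87° + 19.87°) = -55.74°

-114.4 dB, -55.7°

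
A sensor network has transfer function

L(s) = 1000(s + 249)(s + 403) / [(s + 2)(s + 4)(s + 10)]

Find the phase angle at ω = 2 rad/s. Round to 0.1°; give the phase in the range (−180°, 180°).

At s = jω = j2:
zero (s+249): 249 + j2 → |·| = √(249²+2²) = √62005 ≈ 249.01, ∠ = arctan(2/249) ≈ 0.46°
zero (s+403): 403 + j2 → |·| = √(403²+2²) = √162413 ≈ 403, ∠ = arctan(2/403) ≈ 0.28°
pole (s+2): 2 + j2 → |·| = √(2²+2²) = √8 ≈ 2.8284, ∠ = arctan(2/2) ≈ 45.00°
pole (s+4): 4 + j2 → |·| = √(4²+2²) = √20 ≈ 4.4721, ∠ = arctan(2/4) ≈ 26.57°
pole (s+10): 10 + j2 → |·| = √(10²+2²) = √104 ≈ 10.198, ∠ = arctan(2/10) ≈ 11.31°
∠L = 0.74° − 82.88° = -82.14°

-82.1°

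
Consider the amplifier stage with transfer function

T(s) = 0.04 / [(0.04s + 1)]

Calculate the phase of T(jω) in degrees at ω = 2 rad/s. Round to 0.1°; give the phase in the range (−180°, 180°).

At ω = 2 rad/s:
pole (1 + j2·0.04) = 1 + j0.08 → |·| ≈ 1.0032, ∠ ≈ 4.57°
∠T = (0°) − (4.57°) = -4.57°

-4.6°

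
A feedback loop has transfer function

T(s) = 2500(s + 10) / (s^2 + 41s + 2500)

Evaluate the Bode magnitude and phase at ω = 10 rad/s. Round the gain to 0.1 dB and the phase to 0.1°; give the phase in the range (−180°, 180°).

At s = jω = j10:
zero (s+10): 10 + j10 → |·| = √(10²+10²) = √200 ≈ 14.142, ∠ = arctan(10/10) ≈ 45.00°
quadratic: (j10)² + 41·j10 + 2500 = 2400 + j410 → |·| ≈ 2434.8, ∠ ≈ 9.69°
|T| = 2500 · 14.142 / 2434.8 ≈ 14.521
Gain = 20 log₁₀(14.521) ≈ 23.24 dB
∠T = 45.00° − 9.69° = 35.31°

23.2 dB, 35.3°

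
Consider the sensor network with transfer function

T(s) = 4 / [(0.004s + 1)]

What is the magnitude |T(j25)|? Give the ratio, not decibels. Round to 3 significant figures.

At ω = 25 rad/s:
pole (1 + j25·0.004) = 1 + j0.1 → |·| ≈ 1.005, ∠ ≈ 5.71°
|T| = 4 · 1 / (1.005) ≈ 3.9801

3.98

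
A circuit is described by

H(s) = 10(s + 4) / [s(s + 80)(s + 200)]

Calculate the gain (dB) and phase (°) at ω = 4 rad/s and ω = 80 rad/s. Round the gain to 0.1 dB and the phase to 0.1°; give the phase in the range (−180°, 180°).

ω = 4: -61.1 dB, -49.0°; ω = 80: -67.7 dB, -69.7°

At s = jω = j4:
zero (s+4): 4 + j4 → |·| = √(4²+4²) = √32 ≈ 5.6569, ∠ = arctan(4/4) ≈ 45.00°
pole (s+80): 80 + j4 → |·| = √(80²+4²) = √6416 ≈ 80.1, ∠ = arctan(4/80) ≈ 2.86°
pole (s+200): 200 + j4 → |·| = √(200²+4²) = √40016 ≈ 200.04, ∠ = arctan(4/200) ≈ 1.15°
pole at origin: |s| = 4, ∠ = 90.00° (in denominator)
|H| = 10 · 5.6569 / 64093 ≈ 0.00088261
Gain = 20 log₁₀(0.00088261) ≈ -61.08 dB
∠H = 45.00° − 94.01° = -49.01°

At s = jω = j80:
zero (s+4): 4 + j80 → |·| = √(4²+80²) = √6416 ≈ 80.1, ∠ = arctan(80/4) ≈ 87.14°
pole (s+80): 80 + j80 → |·| = √(80²+80²) = √12800 ≈ 113.14, ∠ = arctan(80/80) ≈ 45.00°
pole (s+200): 200 + j80 → |·| = √(200²+80²) = √46400 ≈ 215.41, ∠ = arctan(80/200) ≈ 21.80°
pole at origin: |s| = 80, ∠ = 90.00° (in denominator)
|H| = 10 · 80.1 / 1.9497e+06 ≈ 0.00041083
Gain = 20 log₁₀(0.00041083) ≈ -67.73 dB
∠H = 87.14° − 156.80° = -69.66°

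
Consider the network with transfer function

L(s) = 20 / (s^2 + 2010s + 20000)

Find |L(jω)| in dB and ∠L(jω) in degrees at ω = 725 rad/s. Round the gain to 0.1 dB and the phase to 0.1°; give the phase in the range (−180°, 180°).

-97.7 dB, -109.1°

Substitute s = j725:
Numerator: 20 = 20 + j0
Denominator: (j725)^2 + 2010(j725) + 20000 = -505625 + j1457250
|N| = √(20² + 0²) ≈ 20, ∠N ≈ 0.00°
|D| = √(505625² + 1457250²) ≈ 1.5425e+06, ∠D ≈ 109.14°
|L| = 20 / 1.5425e+06 ≈ 1.2966e-05
Gain = 20 log₁₀(1.2966e-05) ≈ -97.74 dB
∠L = 0.00° − 109.14° = -109.14°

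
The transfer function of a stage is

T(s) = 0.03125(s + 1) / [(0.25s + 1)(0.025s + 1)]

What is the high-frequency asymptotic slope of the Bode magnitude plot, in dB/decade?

-20 dB/decade

Each pole contributes −20 dB/decade at high frequency; each zero contributes +20 dB/decade.
Net: 1 zero(s) − 2 pole(s) → -20 dB/decade.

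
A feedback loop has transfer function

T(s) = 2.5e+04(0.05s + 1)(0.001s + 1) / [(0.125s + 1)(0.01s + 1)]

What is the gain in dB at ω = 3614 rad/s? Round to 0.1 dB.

60.3 dB

At ω = 3614 rad/s:
zero (1 + j3614·0.05) = 1 + j180.7 → |·| ≈ 180.7, ∠ ≈ 89.68°
zero (1 + j3614·0.001) = 1 + j3.614 → |·| ≈ 3.7498, ∠ ≈ 74.53°
pole (1 + j3614·0.125) = 1 + j451.75 → |·| ≈ 451.75, ∠ ≈ 89.87°
pole (1 + j3614·0.01) = 1 + j36.14 → |·| ≈ 36.154, ∠ ≈ 88.42°
|T| = 2.5e+04 · 180.7 · 3.7498 / (451.75 · 36.154) ≈ 1037.2
Gain = 20 log₁₀(1037.2) ≈ 60.32 dB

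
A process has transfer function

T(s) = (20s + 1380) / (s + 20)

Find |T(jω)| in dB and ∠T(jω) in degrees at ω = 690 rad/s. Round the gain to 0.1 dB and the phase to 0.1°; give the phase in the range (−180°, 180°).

Substitute s = j690:
Numerator: 20(j690) + 1380 = 1380 + j13800
Denominator: (j690) + 20 = 20 + j690
|N| = √(1380² + 13800²) ≈ 13869, ∠N ≈ 84.29°
|D| = √(20² + 690²) ≈ 690.29, ∠D ≈ 88.34°
|T| = 13869 / 690.29 ≈ 20.092
Gain = 20 log₁₀(20.092) ≈ 26.06 dB
∠T = 84.29° − 88.34° = -4.05°

26.1 dB, -4.1°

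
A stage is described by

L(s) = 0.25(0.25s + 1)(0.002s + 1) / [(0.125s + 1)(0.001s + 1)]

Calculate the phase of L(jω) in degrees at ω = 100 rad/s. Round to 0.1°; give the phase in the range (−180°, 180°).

7.9°

At ω = 100 rad/s:
zero (1 + j100·0.25) = 1 + j25 → |·| ≈ 25.02, ∠ ≈ 87.71°
zero (1 + j100·0.002) = 1 + j0.2 → |·| ≈ 1.0198, ∠ ≈ 11.31°
pole (1 + j100·0.125) = 1 + j12.5 → |·| ≈ 12.54, ∠ ≈ 85.43°
pole (1 + j100·0.001) = 1 + j0.1 → |·| ≈ 1.005, ∠ ≈ 5.71°
∠L = (87.71° + 11.31°) − (85.43° + 5.71°) = 7.88°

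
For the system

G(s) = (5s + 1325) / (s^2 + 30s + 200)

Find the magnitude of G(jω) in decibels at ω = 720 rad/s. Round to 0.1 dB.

-42.6 dB

Substitute s = j720:
Numerator: 5(j720) + 1325 = 1325 + j3600
Denominator: (j720)^2 + 30(j720) + 200 = -518200 + j21600
|N| = √(1325² + 3600²) ≈ 3836.1, ∠N ≈ 69.79°
|D| = √(518200² + 21600²) ≈ 5.1865e+05, ∠D ≈ 177.61°
|G| = 3836.1 / 5.1865e+05 ≈ 0.0073963
Gain = 20 log₁₀(0.0073963) ≈ -42.62 dB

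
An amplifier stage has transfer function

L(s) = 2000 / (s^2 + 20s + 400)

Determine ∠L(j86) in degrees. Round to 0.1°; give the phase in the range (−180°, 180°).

-166.2°

At s = jω = j86:
quadratic: (j86)² + 20·j86 + 400 = -6996 + j1720 → |·| ≈ 7204.3, ∠ ≈ 166.19°
∠L = 0.00° − 166.19° = -166.19°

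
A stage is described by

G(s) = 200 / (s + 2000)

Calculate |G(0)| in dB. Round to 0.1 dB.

-20.0 dB

G(0) = 200 / (2000) = 0.1
20 log₁₀(0.1) ≈ -20.00 dB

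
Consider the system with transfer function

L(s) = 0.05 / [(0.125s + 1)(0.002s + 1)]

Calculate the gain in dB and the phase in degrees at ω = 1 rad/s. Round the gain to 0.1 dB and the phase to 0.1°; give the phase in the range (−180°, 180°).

At ω = 1 rad/s:
pole (1 + j1·0.125) = 1 + j0.125 → |·| ≈ 1.0078, ∠ ≈ 7.13°
pole (1 + j1·0.002) = 1 + j0.002 → |·| ≈ 1, ∠ ≈ 0.11°
|L| = 0.05 · 1 / (1.0078 · 1) ≈ 0.049613
Gain = 20 log₁₀(0.049613) ≈ -26.09 dB
∠L = (0°) − (7.13° + 0.11°) = -7.24°

-26.1 dB, -7.2°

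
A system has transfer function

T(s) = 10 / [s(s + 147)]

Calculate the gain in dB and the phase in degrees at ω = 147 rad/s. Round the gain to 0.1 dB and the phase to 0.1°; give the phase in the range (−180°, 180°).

At s = jω = j147:
pole (s+147): 147 + j147 → |·| = √(147²+147²) = √43218 ≈ 207.89, ∠ = arctan(147/147) ≈ 45.00°
pole at origin: |s| = 147, ∠ = 90.00° (in denominator)
|T| = 10 / 30560 ≈ 0.00032723
Gain = 20 log₁₀(0.00032723) ≈ -69.70 dB
∠T = 0.00° − 135.00° = -135.00°

-69.7 dB, -135.0°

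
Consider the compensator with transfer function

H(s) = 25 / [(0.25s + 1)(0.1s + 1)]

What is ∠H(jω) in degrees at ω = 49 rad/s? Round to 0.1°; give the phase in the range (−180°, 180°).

At ω = 49 rad/s:
pole (1 + j49·0.25) = 1 + j12.25 → |·| ≈ 12.291, ∠ ≈ 85.33°
pole (1 + j49·0.1) = 1 + j4.9 → |·| ≈ 5.001, ∠ ≈ 78.47°
∠H = (0°) − (85.33° + 78.47°) = -163.80°

-163.8°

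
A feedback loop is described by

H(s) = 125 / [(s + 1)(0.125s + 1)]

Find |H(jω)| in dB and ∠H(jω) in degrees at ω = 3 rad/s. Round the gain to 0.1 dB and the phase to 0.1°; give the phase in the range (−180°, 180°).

At ω = 3 rad/s:
pole (1 + j3·1) = 1 + j3 → |·| ≈ 3.1623, ∠ ≈ 71.57°
pole (1 + j3·0.125) = 1 + j0.375 → |·| ≈ 1.068, ∠ ≈ 20.56°
|H| = 125 · 1 / (3.1623 · 1.068) ≈ 37.011
Gain = 20 log₁₀(37.011) ≈ 31.37 dB
∠H = (0°) − (71.57° + 20.56°) = -92.13°

31.4 dB, -92.1°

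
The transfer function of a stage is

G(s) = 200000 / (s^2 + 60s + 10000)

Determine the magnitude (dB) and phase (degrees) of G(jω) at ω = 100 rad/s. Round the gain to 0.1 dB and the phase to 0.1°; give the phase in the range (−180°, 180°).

30.5 dB, -90.0°

At s = jω = j100:
quadratic: (j100)² + 60·j100 + 10000 = 0 + j6000 → |·| ≈ 6000, ∠ ≈ 90.00°
|G| = 200000 / 6000 ≈ 33.333
Gain = 20 log₁₀(33.333) ≈ 30.46 dB
∠G = 0.00° − 90.00° = -90.00°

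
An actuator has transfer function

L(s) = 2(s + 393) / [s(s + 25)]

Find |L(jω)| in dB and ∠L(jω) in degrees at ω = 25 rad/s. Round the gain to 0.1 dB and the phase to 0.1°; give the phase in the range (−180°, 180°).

-1.0 dB, -131.4°

At s = jω = j25:
zero (s+393): 393 + j25 → |·| = √(393²+25²) = √155074 ≈ 393.79, ∠ = arctan(25/393) ≈ 3.64°
pole (s+25): 25 + j25 → |·| = √(25²+25²) = √1250 ≈ 35.355, ∠ = arctan(25/25) ≈ 45.00°
pole at origin: |s| = 25, ∠ = 90.00° (in denominator)
|L| = 2 · 393.79 / 883.87 ≈ 0.89106
Gain = 20 log₁₀(0.89106) ≈ -1.00 dB
∠L = 3.64° − 135.00° = -131.36°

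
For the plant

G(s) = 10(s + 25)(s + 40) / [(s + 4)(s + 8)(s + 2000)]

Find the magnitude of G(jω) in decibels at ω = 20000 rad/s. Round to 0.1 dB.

At s = jω = j20000:
zero (s+25): 25 + j20000 → |·| = √(25²+20000²) = √400000625 ≈ 20000, ∠ = arctan(20000/25) ≈ 89.93°
zero (s+40): 40 + j20000 → |·| = √(40²+20000²) = √400001600 ≈ 20000, ∠ = arctan(20000/40) ≈ 89.89°
pole (s+4): 4 + j20000 → |·| = √(4²+20000²) = √400000016 ≈ 20000, ∠ = arctan(20000/4) ≈ 89.99°
pole (s+8): 8 + j20000 → |·| = √(8²+20000²) = √400000064 ≈ 20000, ∠ = arctan(20000/8) ≈ 89.98°
pole (s+2000): 2000 + j20000 → |·| = √(2000²+20000²) = √404000000 ≈ 20100, ∠ = arctan(20000/2000) ≈ 84.29°
|G| = 10 · 4e+08 / 8.04e+12 ≈ 0.00049751
Gain = 20 log₁₀(0.00049751) ≈ -66.06 dB

-66.1 dB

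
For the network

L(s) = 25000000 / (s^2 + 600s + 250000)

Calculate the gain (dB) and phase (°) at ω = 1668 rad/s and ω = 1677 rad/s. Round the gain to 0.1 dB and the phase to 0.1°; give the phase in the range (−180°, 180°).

ω = 1668: 19.3 dB, -158.4°; ω = 1677: 19.2 dB, -158.6°

At s = jω = j1668:
quadratic: (j1668)² + 600·j1668 + 250000 = -2532224 + j1000800 → |·| ≈ 2.7228e+06, ∠ ≈ 158.43°
|L| = 25000000 / 2.7228e+06 ≈ 9.1817
Gain = 20 log₁₀(9.1817) ≈ 19.26 dB
∠L = 0.00° − 158.43° = -158.43°

At s = jω = j1677:
quadratic: (j1677)² + 600·j1677 + 250000 = -2562329 + j1006200 → |·| ≈ 2.7528e+06, ∠ ≈ 158.56°
|L| = 25000000 / 2.7528e+06 ≈ 9.0817
Gain = 20 log₁₀(9.0817) ≈ 19.16 dB
∠L = 0.00° − 158.56° = -158.56°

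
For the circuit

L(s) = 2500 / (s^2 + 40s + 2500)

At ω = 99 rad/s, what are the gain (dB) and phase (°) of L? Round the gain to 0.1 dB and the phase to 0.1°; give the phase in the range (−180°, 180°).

-10.4 dB, -151.5°

At s = jω = j99:
quadratic: (j99)² + 40·j99 + 2500 = -7301 + j3960 → |·| ≈ 8305.8, ∠ ≈ 151.52°
|L| = 2500 / 8305.8 ≈ 0.30099
Gain = 20 log₁₀(0.30099) ≈ -10.43 dB
∠L = 0.00° − 151.52° = -151.52°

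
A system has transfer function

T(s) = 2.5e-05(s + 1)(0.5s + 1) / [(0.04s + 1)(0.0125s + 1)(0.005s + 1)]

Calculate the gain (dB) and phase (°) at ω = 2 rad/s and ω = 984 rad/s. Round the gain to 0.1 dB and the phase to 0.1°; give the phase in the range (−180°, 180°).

At ω = 2 rad/s:
zero (1 + j2·1) = 1 + j2 → |·| ≈ 2.2361, ∠ ≈ 63.43°
zero (1 + j2·0.5) = 1 + j1 → |·| ≈ 1.4142, ∠ ≈ 45.00°
pole (1 + j2·0.04) = 1 + j0.08 → |·| ≈ 1.0032, ∠ ≈ 4.57°
pole (1 + j2·0.0125) = 1 + j0.025 → |·| ≈ 1.0003, ∠ ≈ 1.43°
pole (1 + j2·0.005) = 1 + j0.01 → |·| ≈ 1, ∠ ≈ 0.57°
|T| = 2.5e-05 · 2.2361 · 1.4142 / (1.0032 · 1.0003 · 1) ≈ 7.8782e-05
Gain = 20 log₁₀(7.8782e-05) ≈ -82.07 dB
∠T = (63.43° + 45.00°) − (4.57° + 1.43° + 0.57°) = 101.86°

At ω = 984 rad/s:
zero (1 + j984·1) = 1 + j984 → |·| ≈ 984, ∠ ≈ 89.94°
zero (1 + j984·0.5) = 1 + j492 → |·| ≈ 492, ∠ ≈ 89.88°
pole (1 + j984·0.04) = 1 + j39.36 → |·| ≈ 39.373, ∠ ≈ 88.54°
pole (1 + j984·0.0125) = 1 + j12.3 → |·| ≈ 12.341, ∠ ≈ 85.35°
pole (1 + j984·0.005) = 1 + j4.92 → |·| ≈ 5.0206, ∠ ≈ 78.51°
|T| = 2.5e-05 · 984 · 492 / (39.373 · 12.341 · 5.0206) ≈ 0.0049613
Gain = 20 log₁₀(0.0049613) ≈ -46.09 dB
∠T = (89.94° + 89.88°) − (88.54° + 85.35° + 78.51°) = -72.58°

ω = 2: -82.1 dB, 101.9°; ω = 984: -46.1 dB, -72.6°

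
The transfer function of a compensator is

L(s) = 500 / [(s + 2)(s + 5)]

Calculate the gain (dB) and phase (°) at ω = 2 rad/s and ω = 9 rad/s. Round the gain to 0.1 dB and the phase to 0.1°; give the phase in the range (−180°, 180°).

At s = jω = j2:
pole (s+2): 2 + j2 → |·| = √(2²+2²) = √8 ≈ 2.8284, ∠ = arctan(2/2) ≈ 45.00°
pole (s+5): 5 + j2 → |·| = √(5²+2²) = √29 ≈ 5.3852, ∠ = arctan(2/5) ≈ 21.80°
|L| = 500 / 15.231 ≈ 32.828
Gain = 20 log₁₀(32.828) ≈ 30.32 dB
∠L = 0.00° − 66.80° = -66.80°

At s = jω = j9:
pole (s+2): 2 + j9 → |·| = √(2²+9²) = √85 ≈ 9.2195, ∠ = arctan(9/2) ≈ 77.47°
pole (s+5): 5 + j9 → |·| = √(5²+9²) = √106 ≈ 10.296, ∠ = arctan(9/5) ≈ 60.95°
|L| = 500 / 94.924 ≈ 5.2674
Gain = 20 log₁₀(5.2674) ≈ 14.43 dB
∠L = 0.00° − 138.42° = -138.42°

ω = 2: 30.3 dB, -66.8°; ω = 9: 14.4 dB, -138.4°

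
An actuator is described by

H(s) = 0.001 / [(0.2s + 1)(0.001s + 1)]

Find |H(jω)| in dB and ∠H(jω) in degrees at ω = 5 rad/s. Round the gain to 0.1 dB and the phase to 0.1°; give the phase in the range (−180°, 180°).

At ω = 5 rad/s:
pole (1 + j5·0.2) = 1 + j1 → |·| ≈ 1.4142, ∠ ≈ 45.00°
pole (1 + j5·0.001) = 1 + j0.005 → |·| ≈ 1, ∠ ≈ 0.29°
|H| = 0.001 · 1 / (1.4142 · 1) ≈ 0.00070711
Gain = 20 log₁₀(0.00070711) ≈ -63.01 dB
∠H = (0°) − (45.00° + 0.29°) = -45.29°

-63.0 dB, -45.3°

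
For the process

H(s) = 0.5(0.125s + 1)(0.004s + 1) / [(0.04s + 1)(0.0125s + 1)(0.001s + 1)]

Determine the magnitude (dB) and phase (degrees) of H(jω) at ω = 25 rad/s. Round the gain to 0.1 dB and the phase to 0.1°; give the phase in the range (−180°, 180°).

At ω = 25 rad/s:
zero (1 + j25·0.125) = 1 + j3.125 → |·| ≈ 3.2811, ∠ ≈ 72.26°
zero (1 + j25·0.004) = 1 + j0.1 → |·| ≈ 1.005, ∠ ≈ 5.71°
pole (1 + j25·0.04) = 1 + j1 → |·| ≈ 1.4142, ∠ ≈ 45.00°
pole (1 + j25·0.0125) = 1 + j0.3125 → |·| ≈ 1.0477, ∠ ≈ 17.35°
pole (1 + j25·0.001) = 1 + j0.025 → |·| ≈ 1.0003, ∠ ≈ 1.43°
|H| = 0.5 · 3.2811 · 1.005 / (1.4142 · 1.0477 · 1.0003) ≈ 1.1124
Gain = 20 log₁₀(1.1124) ≈ 0.93 dB
∠H = (72.26° + 5.71°) − (45.00° + 17.35° + 1.43°) = 14.19°

0.9 dB, 14.2°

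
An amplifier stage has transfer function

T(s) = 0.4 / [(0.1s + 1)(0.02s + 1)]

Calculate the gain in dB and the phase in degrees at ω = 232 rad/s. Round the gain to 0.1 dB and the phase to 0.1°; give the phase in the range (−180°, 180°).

-48.8 dB, -165.4°

At ω = 232 rad/s:
pole (1 + j232·0.1) = 1 + j23.2 → |·| ≈ 23.222, ∠ ≈ 87.53°
pole (1 + j232·0.02) = 1 + j4.64 → |·| ≈ 4.7465, ∠ ≈ 77.84°
|T| = 0.4 · 1 / (23.222 · 4.7465) ≈ 0.003629
Gain = 20 log₁₀(0.003629) ≈ -48.80 dB
∠T = (0°) − (87.53° + 77.84°) = -165.37°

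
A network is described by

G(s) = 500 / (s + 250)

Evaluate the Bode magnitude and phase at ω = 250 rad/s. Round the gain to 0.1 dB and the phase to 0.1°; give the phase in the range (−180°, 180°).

3.0 dB, -45.0°

Substitute s = j250:
Numerator: 500 = 500 + j0
Denominator: (j250) + 250 = 250 + j250
|N| = √(500² + 0²) ≈ 500, ∠N ≈ 0.00°
|D| = √(250² + 250²) ≈ 353.55, ∠D ≈ 45.00°
|G| = 500 / 353.55 ≈ 1.4142
Gain = 20 log₁₀(1.4142) ≈ 3.01 dB
∠G = 0.00° − 45.00° = -45.00°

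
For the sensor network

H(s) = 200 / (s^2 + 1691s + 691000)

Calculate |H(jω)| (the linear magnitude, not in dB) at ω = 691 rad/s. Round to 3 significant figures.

0.000168

Substitute s = j691:
Numerator: 200 = 200 + j0
Denominator: (j691)^2 + 1691(j691) + 691000 = 213519 + j1168481
|N| = √(200² + 0²) ≈ 200, ∠N ≈ 0.00°
|D| = √(213519² + 1168481²) ≈ 1.1878e+06, ∠D ≈ 79.64°
|H| = 200 / 1.1878e+06 ≈ 0.00016838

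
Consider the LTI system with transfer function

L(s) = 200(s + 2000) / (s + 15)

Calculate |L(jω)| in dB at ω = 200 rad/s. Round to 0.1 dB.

At s = jω = j200:
zero (s+2000): 2000 + j200 → |·| = √(2000²+200²) = √4040000 ≈ 2010, ∠ = arctan(200/2000) ≈ 5.71°
pole (s+15): 15 + j200 → |·| = √(15²+200²) = √40225 ≈ 200.56, ∠ = arctan(200/15) ≈ 85.71°
|L| = 200 · 2010 / 200.56 ≈ 2004.4
Gain = 20 log₁₀(2004.4) ≈ 66.04 dB

66.0 dB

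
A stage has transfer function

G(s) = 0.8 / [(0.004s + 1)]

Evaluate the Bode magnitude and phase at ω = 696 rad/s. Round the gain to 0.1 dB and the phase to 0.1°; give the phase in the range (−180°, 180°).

-11.4 dB, -70.2°

At ω = 696 rad/s:
pole (1 + j696·0.004) = 1 + j2.784 → |·| ≈ 2.9582, ∠ ≈ 70.24°
|G| = 0.8 · 1 / (2.9582) ≈ 0.27043
Gain = 20 log₁₀(0.27043) ≈ -11.36 dB
∠G = (0°) − (70.24°) = -70.24°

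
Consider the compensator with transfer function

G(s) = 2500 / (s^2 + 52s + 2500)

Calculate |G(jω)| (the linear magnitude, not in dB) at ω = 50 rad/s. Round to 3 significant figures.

0.962

At s = jω = j50:
quadratic: (j50)² + 52·j50 + 2500 = 0 + j2600 → |·| ≈ 2600, ∠ ≈ 90.00°
|G| = 2500 / 2600 ≈ 0.96154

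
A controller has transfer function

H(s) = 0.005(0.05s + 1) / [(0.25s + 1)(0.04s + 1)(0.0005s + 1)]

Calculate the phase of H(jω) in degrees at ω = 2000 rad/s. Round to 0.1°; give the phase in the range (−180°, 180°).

-134.7°

At ω = 2000 rad/s:
zero (1 + j2000·0.05) = 1 + j100 → |·| ≈ 100, ∠ ≈ 89.43°
pole (1 + j2000·0.25) = 1 + j500 → |·| ≈ 500, ∠ ≈ 89.89°
pole (1 + j2000·0.04) = 1 + j80 → |·| ≈ 80.006, ∠ ≈ 89.28°
pole (1 + j2000·0.0005) = 1 + j1 → |·| ≈ 1.4142, ∠ ≈ 45.00°
∠H = (89.43°) − (89.89° + 89.28° + 45.00°) = -134.74°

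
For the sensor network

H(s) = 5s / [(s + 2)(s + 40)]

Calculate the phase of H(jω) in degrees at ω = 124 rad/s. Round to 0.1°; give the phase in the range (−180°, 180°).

-71.2°

At s = jω = j124:
zero at origin: s = j124 → |·| = 124, ∠ = 90.00°
pole (s+2): 2 + j124 → |·| = √(2²+124²) = √15380 ≈ 124.02, ∠ = arctan(124/2) ≈ 89.08°
pole (s+40): 40 + j124 → |·| = √(40²+124²) = √16976 ≈ 130.29, ∠ = arctan(124/40) ≈ 72.12°
∠H = 90.00° − 161.20° = -71.20°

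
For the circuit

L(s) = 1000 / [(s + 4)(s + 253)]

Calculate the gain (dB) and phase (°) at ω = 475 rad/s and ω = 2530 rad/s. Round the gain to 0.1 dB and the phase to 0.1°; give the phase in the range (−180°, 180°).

At s = jω = j475:
pole (s+4): 4 + j475 → |·| = √(4²+475²) = √225641 ≈ 475.02, ∠ = arctan(475/4) ≈ 89.52°
pole (s+253): 253 + j475 → |·| = √(253²+475²) = √289634 ≈ 538.18, ∠ = arctan(475/253) ≈ 61.96°
|L| = 1000 / 2.5565e+05 ≈ 0.0039116
Gain = 20 log₁₀(0.0039116) ≈ -48.15 dB
∠L = 0.00° − 151.48° = -151.48°

At s = jω = j2530:
pole (s+4): 4 + j2530 → |·| = √(4²+2530²) = √6400916 ≈ 2530, ∠ = arctan(2530/4) ≈ 89.91°
pole (s+253): 253 + j2530 → |·| = √(253²+2530²) = √6464909 ≈ 2542.6, ∠ = arctan(2530/253) ≈ 84.29°
|L| = 1000 / 6.4328e+06 ≈ 0.00015545
Gain = 20 log₁₀(0.00015545) ≈ -76.17 dB
∠L = 0.00° − 174.20° = -174.20°

ω = 475: -48.2 dB, -151.5°; ω = 2530: -76.2 dB, -174.2°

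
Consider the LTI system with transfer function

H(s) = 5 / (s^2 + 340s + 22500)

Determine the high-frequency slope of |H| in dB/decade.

Each pole contributes −20 dB/decade at high frequency; each zero contributes +20 dB/decade.
Net: 0 zero(s) − 2 pole(s) → -40 dB/decade.

-40 dB/decade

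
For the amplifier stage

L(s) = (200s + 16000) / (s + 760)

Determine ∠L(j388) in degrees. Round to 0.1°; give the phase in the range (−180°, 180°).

Substitute s = j388:
Numerator: 200(j388) + 16000 = 16000 + j77600
Denominator: (j388) + 760 = 760 + j388
|N| = √(16000² + 77600²) ≈ 79232, ∠N ≈ 78.35°
|D| = √(760² + 388²) ≈ 853.31, ∠D ≈ 27.05°
∠L = 78.35° − 27.05° = 51.30°

51.3°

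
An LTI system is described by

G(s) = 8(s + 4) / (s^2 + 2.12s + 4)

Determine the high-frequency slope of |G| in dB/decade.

Each pole contributes −20 dB/decade at high frequency; each zero contributes +20 dB/decade.
Net: 1 zero(s) − 2 pole(s) → -20 dB/decade.

-20 dB/decade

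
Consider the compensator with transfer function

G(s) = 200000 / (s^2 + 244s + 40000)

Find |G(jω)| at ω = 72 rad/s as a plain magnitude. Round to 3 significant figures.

At s = jω = j72:
quadratic: (j72)² + 244·j72 + 40000 = 34816 + j17568 → |·| ≈ 38997, ∠ ≈ 26.78°
|G| = 200000 / 38997 ≈ 5.1286

5.13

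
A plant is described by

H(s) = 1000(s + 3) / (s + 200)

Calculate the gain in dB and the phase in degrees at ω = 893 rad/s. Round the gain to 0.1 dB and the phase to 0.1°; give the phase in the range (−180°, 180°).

At s = jω = j893:
zero (s+3): 3 + j893 → |·| = √(3²+893²) = √797458 ≈ 893.01, ∠ = arctan(893/3) ≈ 89.81°
pole (s+200): 200 + j893 → |·| = √(200²+893²) = √837449 ≈ 915.12, ∠ = arctan(893/200) ≈ 77.38°
|H| = 1000 · 893.01 / 915.12 ≈ 975.84
Gain = 20 log₁₀(975.84) ≈ 59.79 dB
∠H = 89.81° − 77.38° = 12.43°

59.8 dB, 12.4°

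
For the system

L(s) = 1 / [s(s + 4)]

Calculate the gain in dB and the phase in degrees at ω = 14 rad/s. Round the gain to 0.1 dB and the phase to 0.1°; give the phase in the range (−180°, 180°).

-46.2 dB, -164.1°

At s = jω = j14:
pole (s+4): 4 + j14 → |·| = √(4²+14²) = √212 ≈ 14.56, ∠ = arctan(14/4) ≈ 74.05°
pole at origin: |s| = 14, ∠ = 90.00° (in denominator)
|L| = 1 / 203.84 ≈ 0.0049058
Gain = 20 log₁₀(0.0049058) ≈ -46.19 dB
∠L = 0.00° − 164.05° = -164.05°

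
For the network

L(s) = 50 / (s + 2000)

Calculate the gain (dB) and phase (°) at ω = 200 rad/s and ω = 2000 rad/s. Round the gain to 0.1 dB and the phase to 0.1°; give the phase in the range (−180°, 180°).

ω = 200: -32.1 dB, -5.7°; ω = 2000: -35.1 dB, -45.0°

At s = jω = j200:
pole (s+2000): 2000 + j200 → |·| = √(2000²+200²) = √4040000 ≈ 2010, ∠ = arctan(200/2000) ≈ 5.71°
|L| = 50 / 2010 ≈ 0.024876
Gain = 20 log₁₀(0.024876) ≈ -32.08 dB
∠L = 0.00° − 5.71° = -5.71°

At s = jω = j2000:
pole (s+2000): 2000 + j2000 → |·| = √(2000²+2000²) = √8000000 ≈ 2828.4, ∠ = arctan(2000/2000) ≈ 45.00°
|L| = 50 / 2828.4 ≈ 0.017678
Gain = 20 log₁₀(0.017678) ≈ -35.05 dB
∠L = 0.00° − 45.00° = -45.00°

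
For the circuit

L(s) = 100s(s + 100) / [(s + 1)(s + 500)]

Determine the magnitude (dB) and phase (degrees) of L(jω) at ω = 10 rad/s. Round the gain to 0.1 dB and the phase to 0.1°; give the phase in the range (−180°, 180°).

At s = jω = j10:
zero (s+100): 100 + j10 → |·| = √(100²+10²) = √10100 ≈ 100.5, ∠ = arctan(10/100) ≈ 5.71°
zero at origin: s = j10 → |·| = 10, ∠ = 90.00°
pole (s+1): 1 + j10 → |·| = √(1²+10²) = √101 ≈ 10.05, ∠ = arctan(10/1) ≈ 84.29°
pole (s+500): 500 + j10 → |·| = √(500²+10²) = √250100 ≈ 500.1, ∠ = arctan(10/500) ≈ 1.15°
|L| = 100 · 1005 / 5026 ≈ 19.996
Gain = 20 log₁₀(19.996) ≈ 26.02 dB
∠L = 95.71° − 85.44° = 10.27°

26.0 dB, 10.3°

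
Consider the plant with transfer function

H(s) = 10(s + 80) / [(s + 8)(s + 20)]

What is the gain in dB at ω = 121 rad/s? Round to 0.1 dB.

-20.2 dB

At s = jω = j121:
zero (s+80): 80 + j121 → |·| = √(80²+121²) = √21041 ≈ 145.06, ∠ = arctan(121/80) ≈ 56.53°
pole (s+8): 8 + j121 → |·| = √(8²+121²) = √14705 ≈ 121.26, ∠ = arctan(121/8) ≈ 86.22°
pole (s+20): 20 + j121 → |·| = √(20²+121²) = √15041 ≈ 122.64, ∠ = arctan(121/20) ≈ 80.61°
|H| = 10 · 145.06 / 14871 ≈ 0.097546
Gain = 20 log₁₀(0.097546) ≈ -20.22 dB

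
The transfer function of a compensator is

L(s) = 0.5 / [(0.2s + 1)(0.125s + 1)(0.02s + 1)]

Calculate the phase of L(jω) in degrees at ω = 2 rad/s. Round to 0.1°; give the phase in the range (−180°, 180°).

At ω = 2 rad/s:
pole (1 + j2·0.2) = 1 + j0.4 → |·| ≈ 1.077, ∠ ≈ 21.80°
pole (1 + j2·0.125) = 1 + j0.25 → |·| ≈ 1.0308, ∠ ≈ 14.04°
pole (1 + j2·0.02) = 1 + j0.04 → |·| ≈ 1.0008, ∠ ≈ 2.29°
∠L = (0°) − (21.80° + 14.04° + 2.29°) = -38.13°

-38.1°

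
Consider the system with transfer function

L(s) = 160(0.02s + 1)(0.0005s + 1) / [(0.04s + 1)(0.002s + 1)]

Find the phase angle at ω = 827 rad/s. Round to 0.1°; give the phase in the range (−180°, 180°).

-38.1°

At ω = 827 rad/s:
zero (1 + j827·0.02) = 1 + j16.54 → |·| ≈ 16.57, ∠ ≈ 86.54°
zero (1 + j827·0.0005) = 1 + j0.4135 → |·| ≈ 1.0821, ∠ ≈ 22.47°
pole (1 + j827·0.04) = 1 + j33.08 → |·| ≈ 33.095, ∠ ≈ 88.27°
pole (1 + j827·0.002) = 1 + j1.654 → |·| ≈ 1.9328, ∠ ≈ 58.84°
∠L = (86.54° + 22.47°) − (88.27° + 58.84°) = -38.10°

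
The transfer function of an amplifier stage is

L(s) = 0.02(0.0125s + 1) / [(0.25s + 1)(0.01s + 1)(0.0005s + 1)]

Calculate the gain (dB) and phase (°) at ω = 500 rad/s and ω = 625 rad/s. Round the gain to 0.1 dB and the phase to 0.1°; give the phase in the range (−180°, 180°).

ω = 500: -74.3 dB, -101.4°; ω = 625: -76.4 dB, -105.2°

At ω = 500 rad/s:
zero (1 + j500·0.0125) = 1 + j6.25 → |·| ≈ 6.3295, ∠ ≈ 80.91°
pole (1 + j500·0.25) = 1 + j125 → |·| ≈ 125, ∠ ≈ 89.54°
pole (1 + j500·0.01) = 1 + j5 → |·| ≈ 5.099, ∠ ≈ 78.69°
pole (1 + j500·0.0005) = 1 + j0.25 → |·| ≈ 1.0308, ∠ ≈ 14.04°
|L| = 0.02 · 6.3295 / (125 · 5.099 · 1.0308) ≈ 0.00019268
Gain = 20 log₁₀(0.00019268) ≈ -74.30 dB
∠L = (80.91°) − (89.54° + 78.69° + 14.04°) = -101.36°

At ω = 625 rad/s:
zero (1 + j625·0.0125) = 1 + j7.8125 → |·| ≈ 7.8762, ∠ ≈ 82.71°
pole (1 + j625·0.25) = 1 + j156.25 → |·| ≈ 156.25, ∠ ≈ 89.63°
pole (1 + j625·0.01) = 1 + j6.25 → |·| ≈ 6.3295, ∠ ≈ 80.91°
pole (1 + j625·0.0005) = 1 + j0.3125 → |·| ≈ 1.0477, ∠ ≈ 17.35°
|L| = 0.02 · 7.8762 / (156.25 · 6.3295 · 1.0477) ≈ 0.00015203
Gain = 20 log₁₀(0.00015203) ≈ -76.36 dB
∠L = (82.71°) − (89.63° + 80.91° + 17.35°) = -105.18°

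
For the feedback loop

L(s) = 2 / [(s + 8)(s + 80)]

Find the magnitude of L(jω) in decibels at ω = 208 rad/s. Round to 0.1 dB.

At s = jω = j208:
pole (s+8): 8 + j208 → |·| = √(8²+208²) = √43328 ≈ 208.15, ∠ = arctan(208/8) ≈ 87.80°
pole (s+80): 80 + j208 → |·| = √(80²+208²) = √49664 ≈ 222.85, ∠ = arctan(208/80) ≈ 68.96°
|L| = 2 / 46386 ≈ 4.3116e-05
Gain = 20 log₁₀(4.3116e-05) ≈ -87.31 dB

-87.3 dB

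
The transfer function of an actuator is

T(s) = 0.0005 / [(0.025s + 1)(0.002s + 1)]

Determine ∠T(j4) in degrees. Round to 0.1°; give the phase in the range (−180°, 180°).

At ω = 4 rad/s:
pole (1 + j4·0.025) = 1 + j0.1 → |·| ≈ 1.005, ∠ ≈ 5.71°
pole (1 + j4·0.002) = 1 + j0.008 → |·| ≈ 1, ∠ ≈ 0.46°
∠T = (0°) − (5.71° + 0.46°) = -6.17°

-6.2°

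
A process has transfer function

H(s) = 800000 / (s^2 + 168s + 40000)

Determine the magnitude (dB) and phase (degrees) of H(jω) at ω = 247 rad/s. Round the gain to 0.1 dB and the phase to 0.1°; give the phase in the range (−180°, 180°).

At s = jω = j247:
quadratic: (j247)² + 168·j247 + 40000 = -21009 + j41496 → |·| ≈ 46511, ∠ ≈ 116.85°
|H| = 800000 / 46511 ≈ 17.2
Gain = 20 log₁₀(17.2) ≈ 24.71 dB
∠H = 0.00° − 116.85° = -116.85°

24.7 dB, -116.9°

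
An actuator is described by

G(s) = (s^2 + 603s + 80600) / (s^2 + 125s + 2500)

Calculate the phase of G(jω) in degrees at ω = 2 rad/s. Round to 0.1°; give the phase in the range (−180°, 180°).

-4.9°

Substitute s = j2:
Numerator: (j2)^2 + 603(j2) + 80600 = 80596 + j1206
Denominator: (j2)^2 + 125(j2) + 2500 = 2496 + j250
|N| = √(80596² + 1206²) ≈ 80605, ∠N ≈ 0.86°
|D| = √(2496² + 250²) ≈ 2508.5, ∠D ≈ 5.72°
∠G = 0.86° − 5.72° = -4.86°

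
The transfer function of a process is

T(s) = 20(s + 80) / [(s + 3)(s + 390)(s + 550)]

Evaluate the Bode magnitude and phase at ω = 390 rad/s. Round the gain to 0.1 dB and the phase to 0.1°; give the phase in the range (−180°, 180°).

At s = jω = j390:
zero (s+80): 80 + j390 → |·| = √(80²+390²) = √158500 ≈ 398.12, ∠ = arctan(390/80) ≈ 78.41°
pole (s+3): 3 + j390 → |·| = √(3²+390²) = √152109 ≈ 390.01, ∠ = arctan(390/3) ≈ 89.56°
pole (s+390): 390 + j390 → |·| = √(390²+390²) = √304200 ≈ 551.54, ∠ = arctan(390/390) ≈ 45.00°
pole (s+550): 550 + j390 → |·| = √(550²+390²) = √454600 ≈ 674.24, ∠ = arctan(390/550) ≈ 35.34°
|T| = 20 · 398.12 / 1.4503e+08 ≈ 5.4902e-05
Gain = 20 log₁₀(5.4902e-05) ≈ -85.21 dB
∠T = 78.41° − 169.90° = -91.49°

-85.2 dB, -91.5°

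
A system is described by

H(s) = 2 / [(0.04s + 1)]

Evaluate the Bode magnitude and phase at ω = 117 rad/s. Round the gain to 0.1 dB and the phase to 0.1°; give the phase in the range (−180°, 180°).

-7.6 dB, -77.9°

At ω = 117 rad/s:
pole (1 + j117·0.04) = 1 + j4.68 → |·| ≈ 4.7856, ∠ ≈ 77.94°
|H| = 2 · 1 / (4.7856) ≈ 0.41792
Gain = 20 log₁₀(0.41792) ≈ -7.58 dB
∠H = (0°) − (77.94°) = -77.94°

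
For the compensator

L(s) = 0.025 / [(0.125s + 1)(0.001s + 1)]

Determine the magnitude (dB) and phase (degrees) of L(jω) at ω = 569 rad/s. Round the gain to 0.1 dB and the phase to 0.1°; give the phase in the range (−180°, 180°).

At ω = 569 rad/s:
pole (1 + j569·0.125) = 1 + j71.125 → |·| ≈ 71.132, ∠ ≈ 89.19°
pole (1 + j569·0.001) = 1 + j0.569 → |·| ≈ 1.1505, ∠ ≈ 29.64°
|L| = 0.025 · 1 / (71.132 · 1.1505) ≈ 0.00030548
Gain = 20 log₁₀(0.00030548) ≈ -70.30 dB
∠L = (0°) − (89.19° + 29.64°) = -118.83°

-70.3 dB, -118.8°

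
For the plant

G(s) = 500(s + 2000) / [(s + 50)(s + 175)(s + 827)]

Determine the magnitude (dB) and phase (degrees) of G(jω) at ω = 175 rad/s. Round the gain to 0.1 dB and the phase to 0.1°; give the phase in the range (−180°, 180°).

At s = jω = j175:
zero (s+2000): 2000 + j175 → |·| = √(2000²+175²) = √4030625 ≈ 2007.6, ∠ = arctan(175/2000) ≈ 5.00°
pole (s+50): 50 + j175 → |·| = √(50²+175²) = √33125 ≈ 182, ∠ = arctan(175/50) ≈ 74.05°
pole (s+175): 175 + j175 → |·| = √(175²+175²) = √61250 ≈ 247.49, ∠ = arctan(175/175) ≈ 45.00°
pole (s+827): 827 + j175 → |·| = √(827²+175²) = √714554 ≈ 845.31, ∠ = arctan(175/827) ≈ 11.95°
|G| = 500 · 2007.6 / 3.8075e+07 ≈ 0.026364
Gain = 20 log₁₀(0.026364) ≈ -31.58 dB
∠G = 5.00° − 131.00° = -126.00°

-31.6 dB, -126.0°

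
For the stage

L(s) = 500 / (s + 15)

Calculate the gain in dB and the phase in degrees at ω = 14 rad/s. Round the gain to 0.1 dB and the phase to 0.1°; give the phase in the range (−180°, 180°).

27.7 dB, -43.0°

Substitute s = j14:
Numerator: 500 = 500 + j0
Denominator: (j14) + 15 = 15 + j14
|N| = √(500² + 0²) ≈ 500, ∠N ≈ 0.00°
|D| = √(15² + 14²) ≈ 20.518, ∠D ≈ 43.03°
|L| = 500 / 20.518 ≈ 24.369
Gain = 20 log₁₀(24.369) ≈ 27.74 dB
∠L = 0.00° − 43.03° = -43.03°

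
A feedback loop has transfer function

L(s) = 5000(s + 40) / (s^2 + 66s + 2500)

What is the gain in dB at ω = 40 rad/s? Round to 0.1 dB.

At s = jω = j40:
zero (s+40): 40 + j40 → |·| = √(40²+40²) = √3200 ≈ 56.569, ∠ = arctan(40/40) ≈ 45.00°
quadratic: (j40)² + 66·j40 + 2500 = 900 + j2640 → |·| ≈ 2789.2, ∠ ≈ 71.18°
|L| = 5000 · 56.569 / 2789.2 ≈ 101.41
Gain = 20 log₁₀(101.41) ≈ 40.12 dB

40.1 dB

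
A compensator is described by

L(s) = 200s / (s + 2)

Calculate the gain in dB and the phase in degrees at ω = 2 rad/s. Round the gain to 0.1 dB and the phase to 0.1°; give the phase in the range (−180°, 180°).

At s = jω = j2:
zero at origin: s = j2 → |·| = 2, ∠ = 90.00°
pole (s+2): 2 + j2 → |·| = √(2²+2²) = √8 ≈ 2.8284, ∠ = arctan(2/2) ≈ 45.00°
|L| = 200 · 2 / 2.8284 ≈ 141.42
Gain = 20 log₁₀(141.42) ≈ 43.01 dB
∠L = 90.00° − 45.00° = 45.00°

43.0 dB, 45.0°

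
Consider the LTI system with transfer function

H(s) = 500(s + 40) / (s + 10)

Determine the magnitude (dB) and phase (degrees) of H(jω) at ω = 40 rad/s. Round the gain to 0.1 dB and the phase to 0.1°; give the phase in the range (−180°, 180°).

56.7 dB, -31.0°

At s = jω = j40:
zero (s+40): 40 + j40 → |·| = √(40²+40²) = √3200 ≈ 56.569, ∠ = arctan(40/40) ≈ 45.00°
pole (s+10): 10 + j40 → |·| = √(10²+40²) = √1700 ≈ 41.231, ∠ = arctan(40/10) ≈ 75.96°
|H| = 500 · 56.569 / 41.231 ≈ 686
Gain = 20 log₁₀(686) ≈ 56.73 dB
∠H = 45.00° − 75.96° = -30.96°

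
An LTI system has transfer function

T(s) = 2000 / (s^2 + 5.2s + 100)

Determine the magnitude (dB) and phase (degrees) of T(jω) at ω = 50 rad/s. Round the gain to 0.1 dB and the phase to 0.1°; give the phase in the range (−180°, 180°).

At s = jω = j50:
quadratic: (j50)² + 5.2·j50 + 100 = -2400 + j260 → |·| ≈ 2414, ∠ ≈ 173.82°
|T| = 2000 / 2414 ≈ 0.8285
Gain = 20 log₁₀(0.8285) ≈ -1.63 dB
∠T = 0.00° − 173.82° = -173.82°

-1.6 dB, -173.8°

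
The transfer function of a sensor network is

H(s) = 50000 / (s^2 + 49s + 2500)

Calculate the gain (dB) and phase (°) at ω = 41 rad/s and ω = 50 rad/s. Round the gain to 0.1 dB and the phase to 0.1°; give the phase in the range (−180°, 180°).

ω = 41: 27.3 dB, -67.8°; ω = 50: 26.2 dB, -90.0°

At s = jω = j41:
quadratic: (j41)² + 49·j41 + 2500 = 819 + j2009 → |·| ≈ 2169.5, ∠ ≈ 67.82°
|H| = 50000 / 2169.5 ≈ 23.047
Gain = 20 log₁₀(23.047) ≈ 27.25 dB
∠H = 0.00° − 67.82° = -67.82°

At s = jω = j50:
quadratic: (j50)² + 49·j50 + 2500 = 0 + j2450 → |·| ≈ 2450, ∠ ≈ 90.00°
|H| = 50000 / 2450 ≈ 20.408
Gain = 20 log₁₀(20.408) ≈ 26.20 dB
∠H = 0.00° − 90.00° = -90.00°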